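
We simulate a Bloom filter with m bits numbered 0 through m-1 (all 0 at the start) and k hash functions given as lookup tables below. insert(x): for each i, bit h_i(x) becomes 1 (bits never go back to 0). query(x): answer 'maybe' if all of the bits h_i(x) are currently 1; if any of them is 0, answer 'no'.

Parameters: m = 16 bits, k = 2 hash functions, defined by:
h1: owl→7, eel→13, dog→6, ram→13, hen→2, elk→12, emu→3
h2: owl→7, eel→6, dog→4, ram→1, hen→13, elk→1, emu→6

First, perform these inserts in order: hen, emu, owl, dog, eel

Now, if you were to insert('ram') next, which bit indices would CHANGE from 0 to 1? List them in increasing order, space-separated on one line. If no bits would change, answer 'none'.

Start: bits=0000000000000000
After insert 'hen': sets bits 2 13 -> bits=0010000000000100
After insert 'emu': sets bits 3 6 -> bits=0011001000000100
After insert 'owl': sets bits 7 -> bits=0011001100000100
After insert 'dog': sets bits 4 6 -> bits=0011101100000100
After insert 'eel': sets bits 6 13 -> bits=0011101100000100
insert 'ram' would touch bits 1 13; currently bit1=0, bit13=1
Bits that are 0 among those (would change 0->1): 1

Answer: 1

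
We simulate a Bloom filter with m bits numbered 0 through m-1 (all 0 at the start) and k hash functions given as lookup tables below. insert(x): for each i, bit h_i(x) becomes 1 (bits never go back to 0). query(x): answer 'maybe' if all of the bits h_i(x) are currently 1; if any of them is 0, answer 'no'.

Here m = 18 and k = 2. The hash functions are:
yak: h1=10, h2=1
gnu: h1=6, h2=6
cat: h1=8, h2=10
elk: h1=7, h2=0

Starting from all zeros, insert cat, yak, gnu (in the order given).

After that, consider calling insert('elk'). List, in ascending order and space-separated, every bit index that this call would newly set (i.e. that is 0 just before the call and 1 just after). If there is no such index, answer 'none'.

Start: bits=000000000000000000
After insert 'cat': sets bits 8 10 -> bits=000000001010000000
After insert 'yak': sets bits 1 10 -> bits=010000001010000000
After insert 'gnu': sets bits 6 -> bits=010000101010000000
insert 'elk' would touch bits 0 7; currently bit0=0, bit7=0
Bits that are 0 among those (would change 0->1): 0 7

Answer: 0 7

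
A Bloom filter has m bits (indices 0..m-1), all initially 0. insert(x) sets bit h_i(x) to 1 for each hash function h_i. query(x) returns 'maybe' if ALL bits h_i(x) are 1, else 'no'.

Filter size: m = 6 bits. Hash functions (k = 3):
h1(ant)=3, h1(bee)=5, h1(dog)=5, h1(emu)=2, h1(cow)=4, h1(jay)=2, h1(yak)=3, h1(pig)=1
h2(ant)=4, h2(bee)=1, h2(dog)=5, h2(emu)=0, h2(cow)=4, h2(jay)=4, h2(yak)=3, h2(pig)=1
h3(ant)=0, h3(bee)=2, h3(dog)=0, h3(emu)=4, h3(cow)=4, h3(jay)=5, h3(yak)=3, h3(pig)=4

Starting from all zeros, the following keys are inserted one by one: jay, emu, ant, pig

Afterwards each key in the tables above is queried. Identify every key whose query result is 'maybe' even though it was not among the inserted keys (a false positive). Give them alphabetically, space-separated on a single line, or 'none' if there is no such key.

Answer: bee cow dog yak

Derivation:
Start: bits=000000
After insert 'jay': sets bits 2 4 5 -> bits=001011
After insert 'emu': sets bits 0 2 4 -> bits=101011
After insert 'ant': sets bits 0 3 4 -> bits=101111
After insert 'pig': sets bits 1 4 -> bits=111111
Not inserted: bee cow dog yak — query each against bits=111111:
query bee: checks bit1=1, bit2=1, bit5=1 (all 1) -> maybe => FALSE POSITIVE
query cow: checks bit4=1 (all 1) -> maybe => FALSE POSITIVE
query dog: checks bit0=1, bit5=1 (all 1) -> maybe => FALSE POSITIVE
query yak: checks bit3=1 (all 1) -> maybe => FALSE POSITIVE
False positives (alphabetical): bee cow dog yak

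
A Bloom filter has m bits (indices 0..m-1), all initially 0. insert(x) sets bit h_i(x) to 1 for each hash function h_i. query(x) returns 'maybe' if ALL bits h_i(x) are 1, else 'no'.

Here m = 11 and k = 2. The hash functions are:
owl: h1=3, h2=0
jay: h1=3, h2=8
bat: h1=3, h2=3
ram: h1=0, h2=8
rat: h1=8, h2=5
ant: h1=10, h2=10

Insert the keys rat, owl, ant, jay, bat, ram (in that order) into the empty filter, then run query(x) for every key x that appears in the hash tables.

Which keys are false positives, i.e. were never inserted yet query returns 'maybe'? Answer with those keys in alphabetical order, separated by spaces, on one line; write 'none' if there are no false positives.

Answer: none

Derivation:
Start: bits=00000000000
After insert 'rat': sets bits 5 8 -> bits=00000100100
After insert 'owl': sets bits 0 3 -> bits=10010100100
After insert 'ant': sets bits 10 -> bits=10010100101
After insert 'jay': sets bits 3 8 -> bits=10010100101
After insert 'bat': sets bits 3 -> bits=10010100101
After insert 'ram': sets bits 0 8 -> bits=10010100101
Not inserted: (none) — query each against bits=10010100101:
False positives (alphabetical): none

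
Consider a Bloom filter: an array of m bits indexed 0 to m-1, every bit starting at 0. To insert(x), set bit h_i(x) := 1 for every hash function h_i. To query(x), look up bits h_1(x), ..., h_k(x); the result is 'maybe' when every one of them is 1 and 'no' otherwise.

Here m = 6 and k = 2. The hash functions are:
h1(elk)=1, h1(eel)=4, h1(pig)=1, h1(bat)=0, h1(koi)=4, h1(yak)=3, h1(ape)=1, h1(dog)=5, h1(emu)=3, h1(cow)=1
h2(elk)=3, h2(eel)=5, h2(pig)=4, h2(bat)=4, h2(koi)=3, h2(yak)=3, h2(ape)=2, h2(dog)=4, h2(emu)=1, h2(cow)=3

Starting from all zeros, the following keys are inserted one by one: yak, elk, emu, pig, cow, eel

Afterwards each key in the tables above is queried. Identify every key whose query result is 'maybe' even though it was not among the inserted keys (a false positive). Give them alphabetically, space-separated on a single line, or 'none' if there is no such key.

Start: bits=000000
After insert 'yak': sets bits 3 -> bits=000100
After insert 'elk': sets bits 1 3 -> bits=010100
After insert 'emu': sets bits 1 3 -> bits=010100
After insert 'pig': sets bits 1 4 -> bits=010110
After insert 'cow': sets bits 1 3 -> bits=010110
After insert 'eel': sets bits 4 5 -> bits=010111
Not inserted: ape bat dog koi — query each against bits=010111:
query ape: checks bit1=1, bit2=0 (has a 0) -> no => not a false positive
query bat: checks bit0=0, bit4=1 (has a 0) -> no => not a false positive
query dog: checks bit4=1, bit5=1 (all 1) -> maybe => FALSE POSITIVE
query koi: checks bit3=1, bit4=1 (all 1) -> maybe => FALSE POSITIVE
False positives (alphabetical): dog koi

Answer: dog koi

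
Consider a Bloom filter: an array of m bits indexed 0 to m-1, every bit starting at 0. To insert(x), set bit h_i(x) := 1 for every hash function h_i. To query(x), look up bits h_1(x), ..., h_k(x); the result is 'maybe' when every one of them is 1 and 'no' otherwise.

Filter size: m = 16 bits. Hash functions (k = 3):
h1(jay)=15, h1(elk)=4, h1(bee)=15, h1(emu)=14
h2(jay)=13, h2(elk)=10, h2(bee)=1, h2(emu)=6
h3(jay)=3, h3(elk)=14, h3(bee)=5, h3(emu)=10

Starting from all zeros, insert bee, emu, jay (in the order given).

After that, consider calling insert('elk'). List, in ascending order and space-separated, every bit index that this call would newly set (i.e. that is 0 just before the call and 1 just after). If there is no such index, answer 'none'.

Answer: 4

Derivation:
Start: bits=0000000000000000
After insert 'bee': sets bits 1 5 15 -> bits=0100010000000001
After insert 'emu': sets bits 6 10 14 -> bits=0100011000100011
After insert 'jay': sets bits 3 13 15 -> bits=0101011000100111
insert 'elk' would touch bits 4 10 14; currently bit4=0, bit10=1, bit14=1
Bits that are 0 among those (would change 0->1): 4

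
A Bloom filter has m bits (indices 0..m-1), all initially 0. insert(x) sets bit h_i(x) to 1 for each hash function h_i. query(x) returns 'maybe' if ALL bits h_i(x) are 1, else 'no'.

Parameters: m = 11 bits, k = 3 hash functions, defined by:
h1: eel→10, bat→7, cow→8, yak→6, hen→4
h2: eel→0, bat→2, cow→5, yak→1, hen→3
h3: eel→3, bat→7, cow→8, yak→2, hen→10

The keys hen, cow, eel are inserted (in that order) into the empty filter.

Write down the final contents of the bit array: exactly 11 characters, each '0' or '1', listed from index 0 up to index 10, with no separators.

Start: bits=00000000000
After insert 'hen': sets bits 3 4 10 -> bits=00011000001
After insert 'cow': sets bits 5 8 -> bits=00011100101
After insert 'eel': sets bits 0 3 10 -> bits=10011100101

Answer: 10011100101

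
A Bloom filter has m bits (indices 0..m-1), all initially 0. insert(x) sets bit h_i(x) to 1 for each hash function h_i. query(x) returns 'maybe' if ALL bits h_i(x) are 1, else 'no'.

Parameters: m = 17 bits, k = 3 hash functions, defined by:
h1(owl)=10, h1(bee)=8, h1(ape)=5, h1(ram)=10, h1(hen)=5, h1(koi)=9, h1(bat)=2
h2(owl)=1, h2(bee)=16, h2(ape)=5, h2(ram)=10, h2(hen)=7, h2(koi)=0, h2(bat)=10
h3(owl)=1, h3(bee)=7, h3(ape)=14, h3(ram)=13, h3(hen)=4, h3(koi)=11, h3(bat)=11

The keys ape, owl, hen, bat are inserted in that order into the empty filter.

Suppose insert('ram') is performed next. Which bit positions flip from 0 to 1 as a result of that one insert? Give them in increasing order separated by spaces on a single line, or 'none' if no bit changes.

Answer: 13

Derivation:
Start: bits=00000000000000000
After insert 'ape': sets bits 5 14 -> bits=00000100000000100
After insert 'owl': sets bits 1 10 -> bits=01000100001000100
After insert 'hen': sets bits 4 5 7 -> bits=01001101001000100
After insert 'bat': sets bits 2 10 11 -> bits=01101101001100100
insert 'ram' would touch bits 10 13; currently bit10=1, bit13=0
Bits that are 0 among those (would change 0->1): 13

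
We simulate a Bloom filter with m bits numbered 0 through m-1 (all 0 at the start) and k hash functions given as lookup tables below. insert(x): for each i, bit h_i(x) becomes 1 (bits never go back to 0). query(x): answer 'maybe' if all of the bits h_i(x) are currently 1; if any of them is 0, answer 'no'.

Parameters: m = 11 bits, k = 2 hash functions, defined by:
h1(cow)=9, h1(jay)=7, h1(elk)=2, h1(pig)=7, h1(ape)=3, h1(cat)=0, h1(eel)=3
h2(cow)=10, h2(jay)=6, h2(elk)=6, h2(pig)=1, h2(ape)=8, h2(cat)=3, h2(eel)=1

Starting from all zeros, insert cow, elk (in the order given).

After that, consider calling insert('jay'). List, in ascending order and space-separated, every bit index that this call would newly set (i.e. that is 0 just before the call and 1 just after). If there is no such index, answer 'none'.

Answer: 7

Derivation:
Start: bits=00000000000
After insert 'cow': sets bits 9 10 -> bits=00000000011
After insert 'elk': sets bits 2 6 -> bits=00100010011
insert 'jay' would touch bits 6 7; currently bit6=1, bit7=0
Bits that are 0 among those (would change 0->1): 7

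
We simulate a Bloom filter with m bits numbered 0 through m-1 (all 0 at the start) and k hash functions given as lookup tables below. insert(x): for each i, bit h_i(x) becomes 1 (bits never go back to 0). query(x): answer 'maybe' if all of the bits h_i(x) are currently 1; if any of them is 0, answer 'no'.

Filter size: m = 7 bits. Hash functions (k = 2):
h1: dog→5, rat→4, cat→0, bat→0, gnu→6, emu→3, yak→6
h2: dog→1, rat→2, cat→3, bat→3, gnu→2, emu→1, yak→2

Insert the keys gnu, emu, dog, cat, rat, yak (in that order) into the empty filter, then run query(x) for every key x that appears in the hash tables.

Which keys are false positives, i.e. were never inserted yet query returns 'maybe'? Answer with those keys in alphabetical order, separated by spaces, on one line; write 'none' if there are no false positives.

Answer: bat

Derivation:
Start: bits=0000000
After insert 'gnu': sets bits 2 6 -> bits=0010001
After insert 'emu': sets bits 1 3 -> bits=0111001
After insert 'dog': sets bits 1 5 -> bits=0111011
After insert 'cat': sets bits 0 3 -> bits=1111011
After insert 'rat': sets bits 2 4 -> bits=1111111
After insert 'yak': sets bits 2 6 -> bits=1111111
Not inserted: bat — query each against bits=1111111:
query bat: checks bit0=1, bit3=1 (all 1) -> maybe => FALSE POSITIVE
False positives (alphabetical): bat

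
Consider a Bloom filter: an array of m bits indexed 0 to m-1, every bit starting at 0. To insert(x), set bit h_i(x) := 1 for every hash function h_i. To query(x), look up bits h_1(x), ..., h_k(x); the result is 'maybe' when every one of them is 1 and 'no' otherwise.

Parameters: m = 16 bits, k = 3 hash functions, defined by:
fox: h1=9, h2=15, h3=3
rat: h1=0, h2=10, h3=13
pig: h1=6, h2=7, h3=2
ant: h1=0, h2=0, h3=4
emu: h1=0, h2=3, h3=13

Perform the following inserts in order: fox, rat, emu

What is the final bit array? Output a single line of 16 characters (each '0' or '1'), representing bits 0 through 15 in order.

Start: bits=0000000000000000
After insert 'fox': sets bits 3 9 15 -> bits=0001000001000001
After insert 'rat': sets bits 0 10 13 -> bits=1001000001100101
After insert 'emu': sets bits 0 3 13 -> bits=1001000001100101

Answer: 1001000001100101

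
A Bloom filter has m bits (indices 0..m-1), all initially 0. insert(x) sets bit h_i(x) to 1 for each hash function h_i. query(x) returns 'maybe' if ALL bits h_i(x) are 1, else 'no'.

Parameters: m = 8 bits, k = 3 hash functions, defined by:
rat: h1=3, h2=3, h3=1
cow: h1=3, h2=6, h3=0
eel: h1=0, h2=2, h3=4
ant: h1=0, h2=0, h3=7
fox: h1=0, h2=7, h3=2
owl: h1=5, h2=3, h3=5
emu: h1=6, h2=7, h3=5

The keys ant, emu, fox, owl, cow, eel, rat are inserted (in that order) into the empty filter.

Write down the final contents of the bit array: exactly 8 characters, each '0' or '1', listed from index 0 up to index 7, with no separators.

Start: bits=00000000
After insert 'ant': sets bits 0 7 -> bits=10000001
After insert 'emu': sets bits 5 6 7 -> bits=10000111
After insert 'fox': sets bits 0 2 7 -> bits=10100111
After insert 'owl': sets bits 3 5 -> bits=10110111
After insert 'cow': sets bits 0 3 6 -> bits=10110111
After insert 'eel': sets bits 0 2 4 -> bits=10111111
After insert 'rat': sets bits 1 3 -> bits=11111111

Answer: 11111111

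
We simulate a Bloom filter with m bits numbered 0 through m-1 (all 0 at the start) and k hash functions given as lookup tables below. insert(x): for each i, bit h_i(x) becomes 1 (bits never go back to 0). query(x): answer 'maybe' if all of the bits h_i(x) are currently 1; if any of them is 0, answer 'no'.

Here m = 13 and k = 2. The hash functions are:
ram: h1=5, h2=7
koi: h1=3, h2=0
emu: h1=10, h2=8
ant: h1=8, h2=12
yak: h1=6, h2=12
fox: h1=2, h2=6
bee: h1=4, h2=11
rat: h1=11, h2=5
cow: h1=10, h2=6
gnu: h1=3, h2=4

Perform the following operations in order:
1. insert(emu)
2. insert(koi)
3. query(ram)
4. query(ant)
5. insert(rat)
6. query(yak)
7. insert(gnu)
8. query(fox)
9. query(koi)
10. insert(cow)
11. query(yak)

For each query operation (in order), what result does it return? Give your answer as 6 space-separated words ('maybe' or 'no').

Start: bits=0000000000000
Op 1: insert emu -> sets bits 8 10 -> bits=0000000010100
Op 2: insert koi -> sets bits 0 3 -> bits=1001000010100
Op 3: query ram -> checks bit5=0, bit7=0 (has a 0) -> no
Op 4: query ant -> checks bit8=1, bit12=0 (has a 0) -> no
Op 5: insert rat -> sets bits 5 11 -> bits=1001010010110
Op 6: query yak -> checks bit6=0, bit12=0 (has a 0) -> no
Op 7: insert gnu -> sets bits 3 4 -> bits=1001110010110
Op 8: query fox -> checks bit2=0, bit6=0 (has a 0) -> no
Op 9: query koi -> checks bit0=1, bit3=1 (all 1) -> maybe
Op 10: insert cow -> sets bits 6 10 -> bits=1001111010110
Op 11: query yak -> checks bit6=1, bit12=0 (has a 0) -> no
Query results in order: no no no no maybe no

Answer: no no no no maybe no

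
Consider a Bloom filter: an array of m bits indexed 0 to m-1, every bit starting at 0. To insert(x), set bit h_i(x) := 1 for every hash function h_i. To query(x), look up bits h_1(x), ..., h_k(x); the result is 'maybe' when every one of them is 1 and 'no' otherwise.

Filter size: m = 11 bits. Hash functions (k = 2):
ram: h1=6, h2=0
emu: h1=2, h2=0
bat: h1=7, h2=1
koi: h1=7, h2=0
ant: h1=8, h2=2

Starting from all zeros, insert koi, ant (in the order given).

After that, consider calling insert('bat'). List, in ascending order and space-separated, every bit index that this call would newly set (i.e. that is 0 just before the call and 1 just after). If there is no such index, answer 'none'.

Answer: 1

Derivation:
Start: bits=00000000000
After insert 'koi': sets bits 0 7 -> bits=10000001000
After insert 'ant': sets bits 2 8 -> bits=10100001100
insert 'bat' would touch bits 1 7; currently bit1=0, bit7=1
Bits that are 0 among those (would change 0->1): 1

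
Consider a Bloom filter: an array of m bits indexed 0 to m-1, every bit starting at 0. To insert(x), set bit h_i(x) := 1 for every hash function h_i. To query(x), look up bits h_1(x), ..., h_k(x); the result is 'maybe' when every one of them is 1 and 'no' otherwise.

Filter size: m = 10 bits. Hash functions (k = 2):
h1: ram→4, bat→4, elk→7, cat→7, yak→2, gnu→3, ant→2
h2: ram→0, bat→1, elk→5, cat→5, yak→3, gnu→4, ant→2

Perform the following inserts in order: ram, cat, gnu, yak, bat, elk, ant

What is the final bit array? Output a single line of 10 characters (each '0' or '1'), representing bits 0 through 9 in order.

Answer: 1111110100

Derivation:
Start: bits=0000000000
After insert 'ram': sets bits 0 4 -> bits=1000100000
After insert 'cat': sets bits 5 7 -> bits=1000110100
After insert 'gnu': sets bits 3 4 -> bits=1001110100
After insert 'yak': sets bits 2 3 -> bits=1011110100
After insert 'bat': sets bits 1 4 -> bits=1111110100
After insert 'elk': sets bits 5 7 -> bits=1111110100
After insert 'ant': sets bits 2 -> bits=1111110100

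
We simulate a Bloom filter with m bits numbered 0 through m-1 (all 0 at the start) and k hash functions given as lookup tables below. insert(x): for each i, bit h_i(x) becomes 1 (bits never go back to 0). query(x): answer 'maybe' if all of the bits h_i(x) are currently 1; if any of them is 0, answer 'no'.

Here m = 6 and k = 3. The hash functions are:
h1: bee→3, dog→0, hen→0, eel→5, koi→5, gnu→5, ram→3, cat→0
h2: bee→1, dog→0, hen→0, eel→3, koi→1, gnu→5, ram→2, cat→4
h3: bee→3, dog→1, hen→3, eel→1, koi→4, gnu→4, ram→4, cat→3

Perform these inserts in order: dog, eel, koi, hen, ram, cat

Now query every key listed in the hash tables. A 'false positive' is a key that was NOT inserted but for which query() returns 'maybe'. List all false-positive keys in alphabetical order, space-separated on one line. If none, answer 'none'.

Start: bits=000000
After insert 'dog': sets bits 0 1 -> bits=110000
After insert 'eel': sets bits 1 3 5 -> bits=110101
After insert 'koi': sets bits 1 4 5 -> bits=110111
After insert 'hen': sets bits 0 3 -> bits=110111
After insert 'ram': sets bits 2 3 4 -> bits=111111
After insert 'cat': sets bits 0 3 4 -> bits=111111
Not inserted: bee gnu — query each against bits=111111:
query bee: checks bit1=1, bit3=1 (all 1) -> maybe => FALSE POSITIVE
query gnu: checks bit4=1, bit5=1 (all 1) -> maybe => FALSE POSITIVE
False positives (alphabetical): bee gnu

Answer: bee gnu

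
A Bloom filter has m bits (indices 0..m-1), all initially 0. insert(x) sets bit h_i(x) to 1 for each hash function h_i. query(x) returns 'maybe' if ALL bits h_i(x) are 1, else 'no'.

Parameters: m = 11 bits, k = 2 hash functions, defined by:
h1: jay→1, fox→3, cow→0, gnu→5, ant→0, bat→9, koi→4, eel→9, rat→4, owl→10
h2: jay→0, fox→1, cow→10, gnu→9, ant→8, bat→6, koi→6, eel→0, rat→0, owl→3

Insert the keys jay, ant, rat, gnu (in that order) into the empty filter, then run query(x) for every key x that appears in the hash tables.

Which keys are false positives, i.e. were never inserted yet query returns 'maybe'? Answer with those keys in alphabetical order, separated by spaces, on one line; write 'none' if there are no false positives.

Start: bits=00000000000
After insert 'jay': sets bits 0 1 -> bits=11000000000
After insert 'ant': sets bits 0 8 -> bits=11000000100
After insert 'rat': sets bits 0 4 -> bits=11001000100
After insert 'gnu': sets bits 5 9 -> bits=11001100110
Not inserted: bat cow eel fox koi owl — query each against bits=11001100110:
query bat: checks bit6=0, bit9=1 (has a 0) -> no => not a false positive
query cow: checks bit0=1, bit10=0 (has a 0) -> no => not a false positive
query eel: checks bit0=1, bit9=1 (all 1) -> maybe => FALSE POSITIVE
query fox: checks bit1=1, bit3=0 (has a 0) -> no => not a false positive
query koi: checks bit4=1, bit6=0 (has a 0) -> no => not a false positive
query owl: checks bit3=0, bit10=0 (has a 0) -> no => not a false positive
False positives (alphabetical): eel

Answer: eel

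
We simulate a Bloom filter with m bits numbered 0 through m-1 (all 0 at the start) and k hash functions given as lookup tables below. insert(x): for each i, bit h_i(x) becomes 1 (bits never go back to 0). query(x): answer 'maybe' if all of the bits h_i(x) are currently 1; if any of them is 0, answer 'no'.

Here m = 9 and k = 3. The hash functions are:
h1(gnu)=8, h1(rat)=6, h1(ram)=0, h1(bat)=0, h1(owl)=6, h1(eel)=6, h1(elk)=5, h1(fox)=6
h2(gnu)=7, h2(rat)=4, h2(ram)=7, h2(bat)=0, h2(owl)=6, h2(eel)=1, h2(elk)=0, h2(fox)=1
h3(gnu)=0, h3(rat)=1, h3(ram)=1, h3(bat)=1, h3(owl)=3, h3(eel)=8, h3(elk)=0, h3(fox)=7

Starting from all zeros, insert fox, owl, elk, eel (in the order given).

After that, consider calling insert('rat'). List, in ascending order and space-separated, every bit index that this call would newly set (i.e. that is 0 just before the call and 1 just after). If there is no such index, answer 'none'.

Answer: 4

Derivation:
Start: bits=000000000
After insert 'fox': sets bits 1 6 7 -> bits=010000110
After insert 'owl': sets bits 3 6 -> bits=010100110
After insert 'elk': sets bits 0 5 -> bits=110101110
After insert 'eel': sets bits 1 6 8 -> bits=110101111
insert 'rat' would touch bits 1 4 6; currently bit1=1, bit4=0, bit6=1
Bits that are 0 among those (would change 0->1): 4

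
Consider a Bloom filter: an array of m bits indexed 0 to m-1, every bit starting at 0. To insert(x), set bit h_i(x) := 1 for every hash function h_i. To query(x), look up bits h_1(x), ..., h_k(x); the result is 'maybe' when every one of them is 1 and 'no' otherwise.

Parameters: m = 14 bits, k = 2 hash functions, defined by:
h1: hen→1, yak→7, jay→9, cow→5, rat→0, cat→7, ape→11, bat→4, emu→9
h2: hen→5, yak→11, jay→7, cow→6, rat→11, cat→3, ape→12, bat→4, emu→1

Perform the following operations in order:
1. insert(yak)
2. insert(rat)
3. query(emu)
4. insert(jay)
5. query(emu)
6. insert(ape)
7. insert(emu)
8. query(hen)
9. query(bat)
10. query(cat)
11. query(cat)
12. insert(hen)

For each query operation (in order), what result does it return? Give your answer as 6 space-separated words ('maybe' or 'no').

Start: bits=00000000000000
Op 1: insert yak -> sets bits 7 11 -> bits=00000001000100
Op 2: insert rat -> sets bits 0 11 -> bits=10000001000100
Op 3: query emu -> checks bit1=0, bit9=0 (has a 0) -> no
Op 4: insert jay -> sets bits 7 9 -> bits=10000001010100
Op 5: query emu -> checks bit1=0, bit9=1 (has a 0) -> no
Op 6: insert ape -> sets bits 11 12 -> bits=10000001010110
Op 7: insert emu -> sets bits 1 9 -> bits=11000001010110
Op 8: query hen -> checks bit1=1, bit5=0 (has a 0) -> no
Op 9: query bat -> checks bit4=0 (has a 0) -> no
Op 10: query cat -> checks bit3=0, bit7=1 (has a 0) -> no
Op 11: query cat -> checks bit3=0, bit7=1 (has a 0) -> no
Op 12: insert hen -> sets bits 1 5 -> bits=11000101010110
Query results in order: no no no no no no

Answer: no no no no no no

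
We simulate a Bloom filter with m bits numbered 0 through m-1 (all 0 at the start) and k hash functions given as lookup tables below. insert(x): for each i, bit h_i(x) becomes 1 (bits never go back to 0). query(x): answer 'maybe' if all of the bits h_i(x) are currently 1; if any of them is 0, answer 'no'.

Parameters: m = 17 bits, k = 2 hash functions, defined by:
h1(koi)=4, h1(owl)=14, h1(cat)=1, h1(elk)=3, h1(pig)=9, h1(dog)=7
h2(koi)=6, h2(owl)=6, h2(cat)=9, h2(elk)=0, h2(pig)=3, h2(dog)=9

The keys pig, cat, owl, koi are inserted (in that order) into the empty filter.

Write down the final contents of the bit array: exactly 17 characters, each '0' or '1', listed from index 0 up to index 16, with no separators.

Start: bits=00000000000000000
After insert 'pig': sets bits 3 9 -> bits=00010000010000000
After insert 'cat': sets bits 1 9 -> bits=01010000010000000
After insert 'owl': sets bits 6 14 -> bits=01010010010000100
After insert 'koi': sets bits 4 6 -> bits=01011010010000100

Answer: 01011010010000100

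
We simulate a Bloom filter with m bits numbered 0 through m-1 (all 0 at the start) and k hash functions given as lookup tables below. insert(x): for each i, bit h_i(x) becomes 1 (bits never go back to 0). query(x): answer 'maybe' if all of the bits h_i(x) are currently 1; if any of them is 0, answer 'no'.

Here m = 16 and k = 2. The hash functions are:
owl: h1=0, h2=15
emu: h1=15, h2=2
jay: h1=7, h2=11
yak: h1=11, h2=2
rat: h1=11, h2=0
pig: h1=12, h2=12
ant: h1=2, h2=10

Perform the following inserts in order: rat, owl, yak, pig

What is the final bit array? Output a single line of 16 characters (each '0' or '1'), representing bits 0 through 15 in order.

Answer: 1010000000011001

Derivation:
Start: bits=0000000000000000
After insert 'rat': sets bits 0 11 -> bits=1000000000010000
After insert 'owl': sets bits 0 15 -> bits=1000000000010001
After insert 'yak': sets bits 2 11 -> bits=1010000000010001
After insert 'pig': sets bits 12 -> bits=1010000000011001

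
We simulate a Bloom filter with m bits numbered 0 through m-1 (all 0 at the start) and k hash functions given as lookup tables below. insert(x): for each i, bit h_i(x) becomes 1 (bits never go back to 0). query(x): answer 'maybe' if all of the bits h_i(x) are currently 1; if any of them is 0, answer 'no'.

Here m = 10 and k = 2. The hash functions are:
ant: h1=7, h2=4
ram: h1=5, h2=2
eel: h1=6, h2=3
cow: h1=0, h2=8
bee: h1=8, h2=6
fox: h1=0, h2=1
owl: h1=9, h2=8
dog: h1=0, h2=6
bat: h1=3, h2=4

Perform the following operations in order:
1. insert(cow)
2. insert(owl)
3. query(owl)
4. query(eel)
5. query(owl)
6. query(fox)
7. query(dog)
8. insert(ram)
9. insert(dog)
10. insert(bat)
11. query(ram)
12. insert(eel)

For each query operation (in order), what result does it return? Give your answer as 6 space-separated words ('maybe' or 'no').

Answer: maybe no maybe no no maybe

Derivation:
Start: bits=0000000000
Op 1: insert cow -> sets bits 0 8 -> bits=1000000010
Op 2: insert owl -> sets bits 8 9 -> bits=1000000011
Op 3: query owl -> checks bit8=1, bit9=1 (all 1) -> maybe
Op 4: query eel -> checks bit3=0, bit6=0 (has a 0) -> no
Op 5: query owl -> checks bit8=1, bit9=1 (all 1) -> maybe
Op 6: query fox -> checks bit0=1, bit1=0 (has a 0) -> no
Op 7: query dog -> checks bit0=1, bit6=0 (has a 0) -> no
Op 8: insert ram -> sets bits 2 5 -> bits=1010010011
Op 9: insert dog -> sets bits 0 6 -> bits=1010011011
Op 10: insert bat -> sets bits 3 4 -> bits=1011111011
Op 11: query ram -> checks bit2=1, bit5=1 (all 1) -> maybe
Op 12: insert eel -> sets bits 3 6 -> bits=1011111011
Query results in order: maybe no maybe no no maybe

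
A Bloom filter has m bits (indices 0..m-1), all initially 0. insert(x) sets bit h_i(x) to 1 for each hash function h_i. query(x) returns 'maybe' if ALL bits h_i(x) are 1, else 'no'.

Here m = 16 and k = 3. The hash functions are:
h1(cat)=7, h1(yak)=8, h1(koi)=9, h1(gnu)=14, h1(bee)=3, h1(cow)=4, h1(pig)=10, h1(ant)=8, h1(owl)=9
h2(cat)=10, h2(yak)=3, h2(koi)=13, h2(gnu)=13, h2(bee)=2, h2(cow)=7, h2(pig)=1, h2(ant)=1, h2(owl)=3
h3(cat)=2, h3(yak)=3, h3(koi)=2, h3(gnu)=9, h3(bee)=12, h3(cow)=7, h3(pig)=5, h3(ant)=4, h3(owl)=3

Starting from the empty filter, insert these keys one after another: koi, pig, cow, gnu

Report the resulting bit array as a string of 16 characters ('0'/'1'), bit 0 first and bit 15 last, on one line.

Start: bits=0000000000000000
After insert 'koi': sets bits 2 9 13 -> bits=0010000001000100
After insert 'pig': sets bits 1 5 10 -> bits=0110010001100100
After insert 'cow': sets bits 4 7 -> bits=0110110101100100
After insert 'gnu': sets bits 9 13 14 -> bits=0110110101100110

Answer: 0110110101100110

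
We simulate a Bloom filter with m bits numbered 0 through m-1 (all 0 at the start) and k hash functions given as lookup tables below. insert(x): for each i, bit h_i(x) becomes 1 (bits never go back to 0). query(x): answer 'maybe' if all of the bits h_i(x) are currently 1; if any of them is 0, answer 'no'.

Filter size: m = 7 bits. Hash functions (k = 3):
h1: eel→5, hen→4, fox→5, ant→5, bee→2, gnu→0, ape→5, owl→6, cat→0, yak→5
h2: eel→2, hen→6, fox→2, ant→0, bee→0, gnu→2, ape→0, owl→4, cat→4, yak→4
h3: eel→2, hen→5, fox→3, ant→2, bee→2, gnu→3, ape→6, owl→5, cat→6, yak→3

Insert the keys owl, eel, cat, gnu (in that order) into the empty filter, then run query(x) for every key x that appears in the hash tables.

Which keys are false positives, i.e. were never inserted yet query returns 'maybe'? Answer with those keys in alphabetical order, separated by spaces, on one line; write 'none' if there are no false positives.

Answer: ant ape bee fox hen yak

Derivation:
Start: bits=0000000
After insert 'owl': sets bits 4 5 6 -> bits=0000111
After insert 'eel': sets bits 2 5 -> bits=0010111
After insert 'cat': sets bits 0 4 6 -> bits=1010111
After insert 'gnu': sets bits 0 2 3 -> bits=1011111
Not inserted: ant ape bee fox hen yak — query each against bits=1011111:
query ant: checks bit0=1, bit2=1, bit5=1 (all 1) -> maybe => FALSE POSITIVE
query ape: checks bit0=1, bit5=1, bit6=1 (all 1) -> maybe => FALSE POSITIVE
query bee: checks bit0=1, bit2=1 (all 1) -> maybe => FALSE POSITIVE
query fox: checks bit2=1, bit3=1, bit5=1 (all 1) -> maybe => FALSE POSITIVE
query hen: checks bit4=1, bit5=1, bit6=1 (all 1) -> maybe => FALSE POSITIVE
query yak: checks bit3=1, bit4=1, bit5=1 (all 1) -> maybe => FALSE POSITIVE
False positives (alphabetical): ant ape bee fox hen yak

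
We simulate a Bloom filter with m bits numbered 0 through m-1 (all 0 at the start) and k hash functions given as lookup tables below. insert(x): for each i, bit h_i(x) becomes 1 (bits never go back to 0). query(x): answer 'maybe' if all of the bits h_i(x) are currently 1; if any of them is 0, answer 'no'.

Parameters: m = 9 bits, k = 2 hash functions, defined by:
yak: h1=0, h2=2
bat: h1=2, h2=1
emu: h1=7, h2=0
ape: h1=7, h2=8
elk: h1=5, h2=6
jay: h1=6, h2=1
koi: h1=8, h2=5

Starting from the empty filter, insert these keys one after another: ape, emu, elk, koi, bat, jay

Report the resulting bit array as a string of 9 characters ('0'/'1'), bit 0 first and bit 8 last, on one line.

Start: bits=000000000
After insert 'ape': sets bits 7 8 -> bits=000000011
After insert 'emu': sets bits 0 7 -> bits=100000011
After insert 'elk': sets bits 5 6 -> bits=100001111
After insert 'koi': sets bits 5 8 -> bits=100001111
After insert 'bat': sets bits 1 2 -> bits=111001111
After insert 'jay': sets bits 1 6 -> bits=111001111

Answer: 111001111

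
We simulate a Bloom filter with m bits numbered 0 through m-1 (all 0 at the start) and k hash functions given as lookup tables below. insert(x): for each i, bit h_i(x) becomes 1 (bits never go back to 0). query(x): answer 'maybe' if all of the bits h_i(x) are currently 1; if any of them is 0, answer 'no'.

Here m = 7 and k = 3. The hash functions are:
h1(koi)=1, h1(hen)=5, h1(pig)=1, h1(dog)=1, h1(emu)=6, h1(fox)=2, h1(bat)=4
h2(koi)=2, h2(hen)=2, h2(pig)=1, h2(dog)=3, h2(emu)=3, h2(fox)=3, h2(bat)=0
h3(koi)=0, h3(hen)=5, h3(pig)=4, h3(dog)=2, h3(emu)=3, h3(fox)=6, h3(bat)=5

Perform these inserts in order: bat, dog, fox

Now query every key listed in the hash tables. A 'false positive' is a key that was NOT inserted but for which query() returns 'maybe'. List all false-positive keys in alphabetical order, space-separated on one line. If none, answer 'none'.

Start: bits=0000000
After insert 'bat': sets bits 0 4 5 -> bits=1000110
After insert 'dog': sets bits 1 2 3 -> bits=1111110
After insert 'fox': sets bits 2 3 6 -> bits=1111111
Not inserted: emu hen koi pig — query each against bits=1111111:
query emu: checks bit3=1, bit6=1 (all 1) -> maybe => FALSE POSITIVE
query hen: checks bit2=1, bit5=1 (all 1) -> maybe => FALSE POSITIVE
query koi: checks bit0=1, bit1=1, bit2=1 (all 1) -> maybe => FALSE POSITIVE
query pig: checks bit1=1, bit4=1 (all 1) -> maybe => FALSE POSITIVE
False positives (alphabetical): emu hen koi pig

Answer: emu hen koi pig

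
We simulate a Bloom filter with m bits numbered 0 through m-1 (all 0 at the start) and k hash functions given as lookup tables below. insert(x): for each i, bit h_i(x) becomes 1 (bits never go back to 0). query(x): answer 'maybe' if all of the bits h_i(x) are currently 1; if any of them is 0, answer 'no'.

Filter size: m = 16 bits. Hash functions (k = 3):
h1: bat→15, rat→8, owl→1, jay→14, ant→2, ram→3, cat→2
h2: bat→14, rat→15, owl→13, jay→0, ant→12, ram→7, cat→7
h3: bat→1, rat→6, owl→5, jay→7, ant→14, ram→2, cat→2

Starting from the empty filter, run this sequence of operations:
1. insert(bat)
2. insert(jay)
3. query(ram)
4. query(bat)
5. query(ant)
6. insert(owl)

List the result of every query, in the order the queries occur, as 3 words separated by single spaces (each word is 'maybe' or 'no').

Answer: no maybe no

Derivation:
Start: bits=0000000000000000
Op 1: insert bat -> sets bits 1 14 15 -> bits=0100000000000011
Op 2: insert jay -> sets bits 0 7 14 -> bits=1100000100000011
Op 3: query ram -> checks bit2=0, bit3=0, bit7=1 (has a 0) -> no
Op 4: query bat -> checks bit1=1, bit14=1, bit15=1 (all 1) -> maybe
Op 5: query ant -> checks bit2=0, bit12=0, bit14=1 (has a 0) -> no
Op 6: insert owl -> sets bits 1 5 13 -> bits=1100010100000111
Query results in order: no maybe no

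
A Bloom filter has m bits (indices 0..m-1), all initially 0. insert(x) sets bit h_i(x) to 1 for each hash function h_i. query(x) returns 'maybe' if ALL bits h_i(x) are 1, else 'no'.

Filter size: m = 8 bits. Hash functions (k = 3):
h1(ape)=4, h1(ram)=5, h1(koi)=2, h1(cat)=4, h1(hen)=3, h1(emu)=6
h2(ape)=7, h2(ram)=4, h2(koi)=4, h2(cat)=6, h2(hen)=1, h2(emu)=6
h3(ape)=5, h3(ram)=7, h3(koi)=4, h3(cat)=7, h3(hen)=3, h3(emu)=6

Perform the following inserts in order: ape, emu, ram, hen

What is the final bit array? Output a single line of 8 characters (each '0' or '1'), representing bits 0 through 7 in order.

Start: bits=00000000
After insert 'ape': sets bits 4 5 7 -> bits=00001101
After insert 'emu': sets bits 6 -> bits=00001111
After insert 'ram': sets bits 4 5 7 -> bits=00001111
After insert 'hen': sets bits 1 3 -> bits=01011111

Answer: 01011111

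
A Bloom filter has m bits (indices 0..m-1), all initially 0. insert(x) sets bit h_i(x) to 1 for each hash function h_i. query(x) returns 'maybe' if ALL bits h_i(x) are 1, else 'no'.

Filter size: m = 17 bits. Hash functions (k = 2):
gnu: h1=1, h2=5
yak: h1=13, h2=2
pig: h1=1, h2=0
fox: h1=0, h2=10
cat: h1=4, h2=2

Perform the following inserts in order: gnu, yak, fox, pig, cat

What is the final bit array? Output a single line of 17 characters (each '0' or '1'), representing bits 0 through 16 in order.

Answer: 11101100001001000

Derivation:
Start: bits=00000000000000000
After insert 'gnu': sets bits 1 5 -> bits=01000100000000000
After insert 'yak': sets bits 2 13 -> bits=01100100000001000
After insert 'fox': sets bits 0 10 -> bits=11100100001001000
After insert 'pig': sets bits 0 1 -> bits=11100100001001000
After insert 'cat': sets bits 2 4 -> bits=11101100001001000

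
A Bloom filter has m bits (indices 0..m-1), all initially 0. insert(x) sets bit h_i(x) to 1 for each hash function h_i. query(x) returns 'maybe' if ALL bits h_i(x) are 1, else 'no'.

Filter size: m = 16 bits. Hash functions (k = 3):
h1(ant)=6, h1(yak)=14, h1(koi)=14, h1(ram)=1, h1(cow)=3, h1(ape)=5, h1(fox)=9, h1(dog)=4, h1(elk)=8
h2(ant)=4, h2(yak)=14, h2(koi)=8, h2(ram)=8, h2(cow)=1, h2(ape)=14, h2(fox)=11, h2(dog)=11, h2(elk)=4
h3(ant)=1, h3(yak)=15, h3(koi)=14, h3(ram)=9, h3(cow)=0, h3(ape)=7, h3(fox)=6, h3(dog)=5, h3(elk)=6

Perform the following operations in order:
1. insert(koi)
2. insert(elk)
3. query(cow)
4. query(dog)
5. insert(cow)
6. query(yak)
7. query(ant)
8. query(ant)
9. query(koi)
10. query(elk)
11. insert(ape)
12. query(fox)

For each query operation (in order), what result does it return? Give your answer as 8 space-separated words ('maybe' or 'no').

Start: bits=0000000000000000
Op 1: insert koi -> sets bits 8 14 -> bits=0000000010000010
Op 2: insert elk -> sets bits 4 6 8 -> bits=0000101010000010
Op 3: query cow -> checks bit0=0, bit1=0, bit3=0 (has a 0) -> no
Op 4: query dog -> checks bit4=1, bit5=0, bit11=0 (has a 0) -> no
Op 5: insert cow -> sets bits 0 1 3 -> bits=1101101010000010
Op 6: query yak -> checks bit14=1, bit15=0 (has a 0) -> no
Op 7: query ant -> checks bit1=1, bit4=1, bit6=1 (all 1) -> maybe
Op 8: query ant -> checks bit1=1, bit4=1, bit6=1 (all 1) -> maybe
Op 9: query koi -> checks bit8=1, bit14=1 (all 1) -> maybe
Op 10: query elk -> checks bit4=1, bit6=1, bit8=1 (all 1) -> maybe
Op 11: insert ape -> sets bits 5 7 14 -> bits=1101111110000010
Op 12: query fox -> checks bit6=1, bit9=0, bit11=0 (has a 0) -> no
Query results in order: no no no maybe maybe maybe maybe no

Answer: no no no maybe maybe maybe maybe no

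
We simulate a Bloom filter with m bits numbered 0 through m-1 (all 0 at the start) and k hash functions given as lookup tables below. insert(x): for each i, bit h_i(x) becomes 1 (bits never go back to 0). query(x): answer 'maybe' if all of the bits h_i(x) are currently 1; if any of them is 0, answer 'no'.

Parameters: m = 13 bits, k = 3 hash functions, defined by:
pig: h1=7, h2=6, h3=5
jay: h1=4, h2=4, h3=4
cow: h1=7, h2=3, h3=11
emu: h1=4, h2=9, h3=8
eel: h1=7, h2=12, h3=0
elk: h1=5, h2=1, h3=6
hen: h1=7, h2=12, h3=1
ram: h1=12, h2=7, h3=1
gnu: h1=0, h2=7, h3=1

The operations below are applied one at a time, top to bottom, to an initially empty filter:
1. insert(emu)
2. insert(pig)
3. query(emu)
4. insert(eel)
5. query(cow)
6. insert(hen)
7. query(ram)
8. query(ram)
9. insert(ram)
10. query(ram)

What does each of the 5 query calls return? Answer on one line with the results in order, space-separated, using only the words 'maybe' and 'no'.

Answer: maybe no maybe maybe maybe

Derivation:
Start: bits=0000000000000
Op 1: insert emu -> sets bits 4 8 9 -> bits=0000100011000
Op 2: insert pig -> sets bits 5 6 7 -> bits=0000111111000
Op 3: query emu -> checks bit4=1, bit8=1, bit9=1 (all 1) -> maybe
Op 4: insert eel -> sets bits 0 7 12 -> bits=1000111111001
Op 5: query cow -> checks bit3=0, bit7=1, bit11=0 (has a 0) -> no
Op 6: insert hen -> sets bits 1 7 12 -> bits=1100111111001
Op 7: query ram -> checks bit1=1, bit7=1, bit12=1 (all 1) -> maybe
Op 8: query ram -> checks bit1=1, bit7=1, bit12=1 (all 1) -> maybe
Op 9: insert ram -> sets bits 1 7 12 -> bits=1100111111001
Op 10: query ram -> checks bit1=1, bit7=1, bit12=1 (all 1) -> maybe
Query results in order: maybe no maybe maybe maybe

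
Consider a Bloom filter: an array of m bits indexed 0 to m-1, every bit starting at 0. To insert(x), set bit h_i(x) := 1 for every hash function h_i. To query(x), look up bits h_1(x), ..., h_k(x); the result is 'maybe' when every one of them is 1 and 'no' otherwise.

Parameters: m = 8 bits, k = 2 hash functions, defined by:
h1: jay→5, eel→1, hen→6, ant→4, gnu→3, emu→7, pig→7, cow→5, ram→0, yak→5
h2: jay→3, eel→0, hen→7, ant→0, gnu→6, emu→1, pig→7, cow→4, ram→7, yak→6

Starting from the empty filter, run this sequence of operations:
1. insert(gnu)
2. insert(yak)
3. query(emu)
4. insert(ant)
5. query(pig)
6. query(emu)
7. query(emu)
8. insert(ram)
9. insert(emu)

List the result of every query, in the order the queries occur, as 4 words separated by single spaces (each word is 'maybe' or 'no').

Answer: no no no no

Derivation:
Start: bits=00000000
Op 1: insert gnu -> sets bits 3 6 -> bits=00010010
Op 2: insert yak -> sets bits 5 6 -> bits=00010110
Op 3: query emu -> checks bit1=0, bit7=0 (has a 0) -> no
Op 4: insert ant -> sets bits 0 4 -> bits=10011110
Op 5: query pig -> checks bit7=0 (has a 0) -> no
Op 6: query emu -> checks bit1=0, bit7=0 (has a 0) -> no
Op 7: query emu -> checks bit1=0, bit7=0 (has a 0) -> no
Op 8: insert ram -> sets bits 0 7 -> bits=10011111
Op 9: insert emu -> sets bits 1 7 -> bits=11011111
Query results in order: no no no no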